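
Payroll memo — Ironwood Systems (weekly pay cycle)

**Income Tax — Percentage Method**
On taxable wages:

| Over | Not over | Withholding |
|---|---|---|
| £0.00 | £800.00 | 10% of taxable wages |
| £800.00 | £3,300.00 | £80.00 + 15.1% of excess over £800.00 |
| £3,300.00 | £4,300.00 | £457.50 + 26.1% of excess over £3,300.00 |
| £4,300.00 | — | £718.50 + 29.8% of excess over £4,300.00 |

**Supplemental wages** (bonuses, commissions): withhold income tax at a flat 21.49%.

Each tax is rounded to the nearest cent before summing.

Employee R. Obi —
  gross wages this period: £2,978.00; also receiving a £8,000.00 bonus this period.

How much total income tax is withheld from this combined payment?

£2,128.08

Income Tax: taxable = £2,978.00
  £80.00 + 15.1% × (£2,978.00 − £800.00) = £80.00 + 15.1% × £2,178.00 = £408.88
Supplemental (21.49% flat on bonus): 21.49% × £8,000.00 = £1,719.20
Total income tax: £408.88 + £1,719.20 = £2,128.08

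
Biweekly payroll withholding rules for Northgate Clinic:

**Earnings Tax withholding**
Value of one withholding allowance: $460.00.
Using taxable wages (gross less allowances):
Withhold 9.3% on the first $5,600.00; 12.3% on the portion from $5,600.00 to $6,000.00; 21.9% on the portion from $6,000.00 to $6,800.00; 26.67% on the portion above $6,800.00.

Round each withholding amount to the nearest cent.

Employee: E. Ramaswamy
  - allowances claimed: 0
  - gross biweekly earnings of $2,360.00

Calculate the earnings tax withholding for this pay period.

$219.48

Earnings Tax: taxable = $2,360.00
  9.3% × $2,360.00 = $219.48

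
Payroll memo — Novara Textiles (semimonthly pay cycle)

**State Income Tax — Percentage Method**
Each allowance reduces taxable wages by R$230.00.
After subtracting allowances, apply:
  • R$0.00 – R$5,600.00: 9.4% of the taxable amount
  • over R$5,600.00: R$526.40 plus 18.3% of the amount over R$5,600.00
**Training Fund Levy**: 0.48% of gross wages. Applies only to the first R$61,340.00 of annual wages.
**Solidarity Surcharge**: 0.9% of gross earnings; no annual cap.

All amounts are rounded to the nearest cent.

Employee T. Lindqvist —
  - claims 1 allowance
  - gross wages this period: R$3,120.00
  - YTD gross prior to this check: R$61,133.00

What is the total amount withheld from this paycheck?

State Income Tax: taxable = R$3,120.00 − 1×R$230.00 = R$2,890.00
  9.4% × R$2,890.00 = R$271.66
Training Fund Levy: cap R$61,340.00 − YTD R$61,133.00 = R$207.00 subject; 0.48% × R$207.00 = R$0.99
Solidarity Surcharge: 0.9% × R$3,120.00 = R$28.08
Total: R$271.66 + R$0.99 + R$28.08 = R$300.73

R$300.73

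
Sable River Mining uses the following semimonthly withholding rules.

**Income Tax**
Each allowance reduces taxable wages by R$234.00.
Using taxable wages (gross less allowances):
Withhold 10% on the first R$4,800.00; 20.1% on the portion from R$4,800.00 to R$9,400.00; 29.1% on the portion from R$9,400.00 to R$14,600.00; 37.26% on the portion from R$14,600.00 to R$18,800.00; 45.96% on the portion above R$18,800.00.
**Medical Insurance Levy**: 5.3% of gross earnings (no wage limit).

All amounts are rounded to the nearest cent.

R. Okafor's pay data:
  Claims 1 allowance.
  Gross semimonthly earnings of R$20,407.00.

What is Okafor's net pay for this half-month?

Income Tax: taxable = R$20,407.00 − 1×R$234.00 = R$20,173.00
  R$4,482.72 + 45.96% × (R$20,173.00 − R$18,800.00) = R$4,482.72 + 45.96% × R$1,373.00 = R$5,113.75
Medical Insurance Levy: 5.3% × R$20,407.00 = R$1,081.57
Total withheld: R$5,113.75 + R$1,081.57 = R$6,195.32
Net pay: R$20,407.00 − R$6,195.32 = R$14,211.68

R$14,211.68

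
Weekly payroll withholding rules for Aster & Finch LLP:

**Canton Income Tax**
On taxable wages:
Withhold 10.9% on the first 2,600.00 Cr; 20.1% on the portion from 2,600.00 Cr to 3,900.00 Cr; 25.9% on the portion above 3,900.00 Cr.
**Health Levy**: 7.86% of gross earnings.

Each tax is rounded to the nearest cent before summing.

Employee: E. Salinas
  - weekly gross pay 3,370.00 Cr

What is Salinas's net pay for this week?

2,666.95 Cr

Canton Income Tax: taxable = 3,370.00 Cr
  283.40 Cr + 20.1% × (3,370.00 Cr − 2,600.00 Cr) = 283.40 Cr + 20.1% × 770.00 Cr = 438.17 Cr
Health Levy: 7.86% × 3,370.00 Cr = 264.88 Cr
Total withheld: 438.17 Cr + 264.88 Cr = 703.05 Cr
Net pay: 3,370.00 Cr − 703.05 Cr = 2,666.95 Cr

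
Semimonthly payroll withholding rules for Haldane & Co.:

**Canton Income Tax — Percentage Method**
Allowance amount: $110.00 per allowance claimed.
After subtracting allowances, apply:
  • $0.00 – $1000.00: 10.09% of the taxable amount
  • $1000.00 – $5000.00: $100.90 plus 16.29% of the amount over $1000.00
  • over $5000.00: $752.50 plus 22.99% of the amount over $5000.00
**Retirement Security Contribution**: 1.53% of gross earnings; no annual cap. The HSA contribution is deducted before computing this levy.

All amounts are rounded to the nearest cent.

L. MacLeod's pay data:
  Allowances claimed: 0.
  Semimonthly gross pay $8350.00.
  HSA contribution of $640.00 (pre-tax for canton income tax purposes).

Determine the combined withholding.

Canton Income Tax: taxable = $8350.00 − $640.00 = $7710.00
  $752.50 + 22.99% × ($7710.00 − $5000.00) = $752.50 + 22.99% × $2710.00 = $1375.53
Retirement Security Contribution: 1.53% × $7710.00 = $117.96
Total: $1375.53 + $117.96 = $1493.49

$1493.49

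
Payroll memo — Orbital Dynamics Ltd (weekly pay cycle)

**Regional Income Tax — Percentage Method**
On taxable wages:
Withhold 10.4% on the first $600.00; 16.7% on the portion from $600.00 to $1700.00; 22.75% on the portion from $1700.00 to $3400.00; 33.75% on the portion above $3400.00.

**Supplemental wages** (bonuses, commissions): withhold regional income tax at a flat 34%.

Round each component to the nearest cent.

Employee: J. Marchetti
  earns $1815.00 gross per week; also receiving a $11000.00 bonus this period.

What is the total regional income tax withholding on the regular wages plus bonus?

$4012.26

Regional Income Tax: taxable = $1815.00
  $246.10 + 22.75% × ($1815.00 − $1700.00) = $246.10 + 22.75% × $115.00 = $272.26
Supplemental (34% flat on bonus): 34% × $11000.00 = $3740.00
Total regional income tax: $272.26 + $3740.00 = $4012.26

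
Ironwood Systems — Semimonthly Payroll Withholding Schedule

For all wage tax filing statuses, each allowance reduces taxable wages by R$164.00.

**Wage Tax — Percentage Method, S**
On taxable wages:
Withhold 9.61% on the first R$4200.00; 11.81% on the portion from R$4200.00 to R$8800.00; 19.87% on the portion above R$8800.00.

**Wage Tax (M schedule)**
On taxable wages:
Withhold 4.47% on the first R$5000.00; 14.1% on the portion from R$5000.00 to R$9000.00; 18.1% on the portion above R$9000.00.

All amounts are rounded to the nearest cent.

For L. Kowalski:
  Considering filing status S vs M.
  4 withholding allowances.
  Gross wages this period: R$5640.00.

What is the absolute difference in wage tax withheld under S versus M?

R$273.43

Wage Tax (S): taxable = R$5640.00 − 4×R$164.00 = R$4984.00
  R$403.62 + 11.81% × (R$4984.00 − R$4200.00) = R$403.62 + 11.81% × R$784.00 = R$496.21
Wage Tax (M): taxable = R$5640.00 − 4×R$164.00 = R$4984.00
  4.47% × R$4984.00 = R$222.78
Difference: |R$496.21 − R$222.78| = R$273.43 (higher under S)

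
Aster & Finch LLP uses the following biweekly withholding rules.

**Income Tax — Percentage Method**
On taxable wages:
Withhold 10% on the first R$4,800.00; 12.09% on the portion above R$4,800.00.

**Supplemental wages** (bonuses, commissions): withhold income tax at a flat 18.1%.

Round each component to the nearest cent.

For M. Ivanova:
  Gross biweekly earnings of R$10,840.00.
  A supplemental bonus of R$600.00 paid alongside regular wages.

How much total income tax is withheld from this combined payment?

R$1,318.84

Income Tax: taxable = R$10,840.00
  R$480.00 + 12.09% × (R$10,840.00 − R$4,800.00) = R$480.00 + 12.09% × R$6,040.00 = R$1,210.24
Supplemental (18.1% flat on bonus): 18.1% × R$600.00 = R$108.60
Total income tax: R$1,210.24 + R$108.60 = R$1,318.84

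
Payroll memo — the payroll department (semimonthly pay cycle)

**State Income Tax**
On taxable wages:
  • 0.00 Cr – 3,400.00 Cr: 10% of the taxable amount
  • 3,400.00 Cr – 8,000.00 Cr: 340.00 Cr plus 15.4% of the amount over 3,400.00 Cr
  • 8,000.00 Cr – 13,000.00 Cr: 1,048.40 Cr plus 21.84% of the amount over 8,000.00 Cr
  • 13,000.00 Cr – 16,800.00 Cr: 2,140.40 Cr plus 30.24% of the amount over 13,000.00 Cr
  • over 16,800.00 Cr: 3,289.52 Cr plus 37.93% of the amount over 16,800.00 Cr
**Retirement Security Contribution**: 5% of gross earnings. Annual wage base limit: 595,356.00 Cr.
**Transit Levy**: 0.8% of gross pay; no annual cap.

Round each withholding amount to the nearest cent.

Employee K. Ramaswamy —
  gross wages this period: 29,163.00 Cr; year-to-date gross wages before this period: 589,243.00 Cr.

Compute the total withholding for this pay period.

8,517.76 Cr

State Income Tax: taxable = 29,163.00 Cr
  3,289.52 Cr + 37.93% × (29,163.00 Cr − 16,800.00 Cr) = 3,289.52 Cr + 37.93% × 12,363.00 Cr = 7,978.81 Cr
Retirement Security Contribution: cap 595,356.00 Cr − YTD 589,243.00 Cr = 6,113.00 Cr subject; 5% × 6,113.00 Cr = 305.65 Cr
Transit Levy: 0.8% × 29,163.00 Cr = 233.30 Cr
Total: 7,978.81 Cr + 305.65 Cr + 233.30 Cr = 8,517.76 Cr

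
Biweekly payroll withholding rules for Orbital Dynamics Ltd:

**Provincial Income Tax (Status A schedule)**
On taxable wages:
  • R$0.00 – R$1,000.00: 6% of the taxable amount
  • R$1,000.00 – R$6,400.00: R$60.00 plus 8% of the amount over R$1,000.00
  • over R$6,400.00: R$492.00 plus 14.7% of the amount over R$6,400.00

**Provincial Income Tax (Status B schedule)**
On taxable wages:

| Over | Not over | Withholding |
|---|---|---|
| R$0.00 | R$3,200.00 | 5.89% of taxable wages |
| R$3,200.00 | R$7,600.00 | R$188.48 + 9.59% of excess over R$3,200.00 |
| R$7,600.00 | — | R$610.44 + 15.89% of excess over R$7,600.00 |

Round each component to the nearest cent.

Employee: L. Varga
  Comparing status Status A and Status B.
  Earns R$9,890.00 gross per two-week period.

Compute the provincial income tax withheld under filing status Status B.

R$974.32

Provincial Income Tax (Status B): taxable = R$9,890.00
  R$610.44 + 15.89% × (R$9,890.00 − R$7,600.00) = R$610.44 + 15.89% × R$2,290.00 = R$974.32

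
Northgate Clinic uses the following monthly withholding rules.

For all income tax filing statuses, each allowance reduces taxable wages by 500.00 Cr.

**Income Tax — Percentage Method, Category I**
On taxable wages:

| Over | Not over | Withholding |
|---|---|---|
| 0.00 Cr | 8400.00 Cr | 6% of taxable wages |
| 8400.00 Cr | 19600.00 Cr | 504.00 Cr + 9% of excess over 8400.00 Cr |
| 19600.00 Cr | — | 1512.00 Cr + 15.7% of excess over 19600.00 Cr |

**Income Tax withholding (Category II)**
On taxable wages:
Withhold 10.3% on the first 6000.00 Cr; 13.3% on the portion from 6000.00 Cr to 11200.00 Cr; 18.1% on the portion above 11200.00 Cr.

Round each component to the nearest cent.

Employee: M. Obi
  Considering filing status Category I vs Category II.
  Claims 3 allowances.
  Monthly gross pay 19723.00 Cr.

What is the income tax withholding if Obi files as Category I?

Income Tax (Category I): taxable = 19723.00 Cr − 3×500.00 Cr = 18223.00 Cr
  504.00 Cr + 9% × (18223.00 Cr − 8400.00 Cr) = 504.00 Cr + 9% × 9823.00 Cr = 1388.07 Cr

1388.07 Cr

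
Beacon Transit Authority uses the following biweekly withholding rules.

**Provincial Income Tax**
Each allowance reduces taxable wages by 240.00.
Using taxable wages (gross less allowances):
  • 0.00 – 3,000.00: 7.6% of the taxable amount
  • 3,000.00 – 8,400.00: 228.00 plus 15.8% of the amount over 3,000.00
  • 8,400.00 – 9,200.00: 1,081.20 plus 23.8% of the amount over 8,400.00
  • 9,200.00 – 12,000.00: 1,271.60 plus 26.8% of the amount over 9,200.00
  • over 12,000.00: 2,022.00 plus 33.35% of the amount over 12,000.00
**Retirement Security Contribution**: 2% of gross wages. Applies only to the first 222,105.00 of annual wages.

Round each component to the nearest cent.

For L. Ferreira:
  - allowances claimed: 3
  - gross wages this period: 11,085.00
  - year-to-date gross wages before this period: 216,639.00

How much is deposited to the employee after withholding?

9,391.86

Provincial Income Tax: taxable = 11,085.00 − 3×240.00 = 10,365.00
  1,271.60 + 26.8% × (10,365.00 − 9,200.00) = 1,271.60 + 26.8% × 1,165.00 = 1,583.82
Retirement Security Contribution: cap 222,105.00 − YTD 216,639.00 = 5,466.00 subject; 2% × 5,466.00 = 109.32
Total withheld: 1,583.82 + 109.32 = 1,693.14
Net pay: 11,085.00 − 1,693.14 = 9,391.86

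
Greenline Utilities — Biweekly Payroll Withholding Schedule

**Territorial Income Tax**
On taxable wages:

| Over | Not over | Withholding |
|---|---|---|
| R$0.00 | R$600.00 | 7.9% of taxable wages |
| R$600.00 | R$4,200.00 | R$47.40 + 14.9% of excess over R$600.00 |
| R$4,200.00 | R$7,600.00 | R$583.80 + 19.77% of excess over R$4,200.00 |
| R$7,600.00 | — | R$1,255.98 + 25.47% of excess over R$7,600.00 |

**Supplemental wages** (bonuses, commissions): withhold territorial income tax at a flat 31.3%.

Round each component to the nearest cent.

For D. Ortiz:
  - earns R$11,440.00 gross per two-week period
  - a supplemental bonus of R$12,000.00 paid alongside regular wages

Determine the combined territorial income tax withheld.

R$5,990.03

Territorial Income Tax: taxable = R$11,440.00
  R$1,255.98 + 25.47% × (R$11,440.00 − R$7,600.00) = R$1,255.98 + 25.47% × R$3,840.00 = R$2,234.03
Supplemental (31.3% flat on bonus): 31.3% × R$12,000.00 = R$3,756.00
Total territorial income tax: R$2,234.03 + R$3,756.00 = R$5,990.03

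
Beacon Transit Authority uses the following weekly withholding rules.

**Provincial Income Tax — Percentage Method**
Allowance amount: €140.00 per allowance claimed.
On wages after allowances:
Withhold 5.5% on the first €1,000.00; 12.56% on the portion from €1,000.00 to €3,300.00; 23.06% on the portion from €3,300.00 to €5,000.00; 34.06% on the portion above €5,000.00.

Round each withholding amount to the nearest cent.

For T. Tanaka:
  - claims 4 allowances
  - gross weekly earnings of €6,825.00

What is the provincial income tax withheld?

Provincial Income Tax: taxable = €6,825.00 − 4×€140.00 = €6,265.00
  €735.90 + 34.06% × (€6,265.00 − €5,000.00) = €735.90 + 34.06% × €1,265.00 = €1,166.76

€1,166.76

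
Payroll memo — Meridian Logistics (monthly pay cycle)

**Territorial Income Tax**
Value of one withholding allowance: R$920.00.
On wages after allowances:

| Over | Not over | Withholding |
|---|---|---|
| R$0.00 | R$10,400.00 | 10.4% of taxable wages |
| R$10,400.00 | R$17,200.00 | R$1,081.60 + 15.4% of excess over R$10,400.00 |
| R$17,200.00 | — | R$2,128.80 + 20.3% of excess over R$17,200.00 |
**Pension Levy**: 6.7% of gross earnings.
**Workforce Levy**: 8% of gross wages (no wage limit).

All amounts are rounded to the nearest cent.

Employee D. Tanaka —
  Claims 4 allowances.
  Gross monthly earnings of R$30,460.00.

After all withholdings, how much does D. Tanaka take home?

Territorial Income Tax: taxable = R$30,460.00 − 4×R$920.00 = R$26,780.00
  R$2,128.80 + 20.3% × (R$26,780.00 − R$17,200.00) = R$2,128.80 + 20.3% × R$9,580.00 = R$4,073.54
Pension Levy: 6.7% × R$30,460.00 = R$2,040.82
Workforce Levy: 8% × R$30,460.00 = R$2,436.80
Total withheld: R$4,073.54 + R$2,040.82 + R$2,436.80 = R$8,551.16
Net pay: R$30,460.00 − R$8,551.16 = R$21,908.84

R$21,908.84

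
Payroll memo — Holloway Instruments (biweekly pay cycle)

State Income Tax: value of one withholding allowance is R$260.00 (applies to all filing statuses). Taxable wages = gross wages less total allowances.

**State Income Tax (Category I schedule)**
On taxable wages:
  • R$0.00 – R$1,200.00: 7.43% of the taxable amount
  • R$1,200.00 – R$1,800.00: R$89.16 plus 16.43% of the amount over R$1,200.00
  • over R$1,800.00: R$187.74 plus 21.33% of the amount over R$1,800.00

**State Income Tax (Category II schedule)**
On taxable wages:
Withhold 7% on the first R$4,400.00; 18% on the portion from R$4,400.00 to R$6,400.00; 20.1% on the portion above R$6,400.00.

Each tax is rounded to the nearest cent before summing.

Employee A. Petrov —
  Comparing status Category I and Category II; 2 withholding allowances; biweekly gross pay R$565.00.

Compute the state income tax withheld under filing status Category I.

State Income Tax (Category I): taxable = R$565.00 − 2×R$260.00 = R$45.00
  7.43% × R$45.00 = R$3.34

R$3.34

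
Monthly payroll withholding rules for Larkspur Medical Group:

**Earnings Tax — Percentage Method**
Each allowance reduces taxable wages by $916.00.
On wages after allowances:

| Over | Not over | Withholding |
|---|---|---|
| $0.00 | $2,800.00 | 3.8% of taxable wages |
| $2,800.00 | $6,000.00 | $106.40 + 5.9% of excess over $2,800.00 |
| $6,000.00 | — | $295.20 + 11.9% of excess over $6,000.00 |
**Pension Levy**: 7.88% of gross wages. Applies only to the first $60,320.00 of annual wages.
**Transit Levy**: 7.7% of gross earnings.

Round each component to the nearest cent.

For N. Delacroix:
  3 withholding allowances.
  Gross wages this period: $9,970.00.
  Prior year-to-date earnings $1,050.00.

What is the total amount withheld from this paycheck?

Earnings Tax: taxable = $9,970.00 − 3×$916.00 = $7,222.00
  $295.20 + 11.9% × ($7,222.00 − $6,000.00) = $295.20 + 11.9% × $1,222.00 = $440.62
Pension Levy: 7.88% × $9,970.00 = $785.64
Transit Levy: 7.7% × $9,970.00 = $767.69
Total: $440.62 + $785.64 + $767.69 = $1,993.95

$1,993.95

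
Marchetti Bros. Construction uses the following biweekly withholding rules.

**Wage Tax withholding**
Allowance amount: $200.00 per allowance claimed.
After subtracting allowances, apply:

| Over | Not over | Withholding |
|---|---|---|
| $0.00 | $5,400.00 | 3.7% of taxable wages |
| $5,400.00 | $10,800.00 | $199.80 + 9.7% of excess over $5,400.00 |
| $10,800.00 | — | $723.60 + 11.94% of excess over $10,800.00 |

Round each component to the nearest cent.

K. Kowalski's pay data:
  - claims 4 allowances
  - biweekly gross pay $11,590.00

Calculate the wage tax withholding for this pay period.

Wage Tax: taxable = $11,590.00 − 4×$200.00 = $10,790.00
  $199.80 + 9.7% × ($10,790.00 − $5,400.00) = $199.80 + 9.7% × $5,390.00 = $722.63

$722.63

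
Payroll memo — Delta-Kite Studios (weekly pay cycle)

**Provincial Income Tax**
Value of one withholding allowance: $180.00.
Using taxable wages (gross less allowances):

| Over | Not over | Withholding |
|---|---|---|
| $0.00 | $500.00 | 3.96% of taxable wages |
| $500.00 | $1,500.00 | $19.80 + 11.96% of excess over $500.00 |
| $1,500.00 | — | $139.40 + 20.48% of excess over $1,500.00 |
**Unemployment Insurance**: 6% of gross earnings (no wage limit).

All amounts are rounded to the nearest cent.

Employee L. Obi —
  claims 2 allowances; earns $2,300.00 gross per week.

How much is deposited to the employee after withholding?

$1,932.49

Provincial Income Tax: taxable = $2,300.00 − 2×$180.00 = $1,940.00
  $139.40 + 20.48% × ($1,940.00 − $1,500.00) = $139.40 + 20.48% × $440.00 = $229.51
Unemployment Insurance: 6% × $2,300.00 = $138.00
Total withheld: $229.51 + $138.00 = $367.51
Net pay: $2,300.00 − $367.51 = $1,932.49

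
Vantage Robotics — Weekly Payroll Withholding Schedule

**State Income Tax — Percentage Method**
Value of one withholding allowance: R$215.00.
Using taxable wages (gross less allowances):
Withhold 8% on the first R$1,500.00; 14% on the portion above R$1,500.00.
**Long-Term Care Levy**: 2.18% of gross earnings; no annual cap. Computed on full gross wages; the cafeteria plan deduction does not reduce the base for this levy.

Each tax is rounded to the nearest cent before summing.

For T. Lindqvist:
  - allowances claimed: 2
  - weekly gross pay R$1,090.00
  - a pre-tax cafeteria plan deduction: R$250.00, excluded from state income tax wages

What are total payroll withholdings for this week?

R$56.56

State Income Tax: taxable = R$1,090.00 − R$250.00 − 2×R$215.00 = R$410.00
  8% × R$410.00 = R$32.80
Long-Term Care Levy: 2.18% × R$1,090.00 = R$23.76
Total: R$32.80 + R$23.76 = R$56.56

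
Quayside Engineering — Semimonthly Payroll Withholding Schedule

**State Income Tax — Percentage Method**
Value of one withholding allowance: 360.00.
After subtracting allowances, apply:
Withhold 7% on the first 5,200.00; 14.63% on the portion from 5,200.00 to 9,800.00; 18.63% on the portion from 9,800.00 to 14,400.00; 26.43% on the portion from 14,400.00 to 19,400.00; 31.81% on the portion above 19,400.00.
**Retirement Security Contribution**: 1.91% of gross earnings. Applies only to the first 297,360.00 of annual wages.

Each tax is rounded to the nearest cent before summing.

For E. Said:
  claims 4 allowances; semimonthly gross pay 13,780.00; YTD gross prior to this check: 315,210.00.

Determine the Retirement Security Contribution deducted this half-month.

Retirement Security Contribution: YTD 315,210.00 ≥ cap 297,360.00 → 0.00

0.00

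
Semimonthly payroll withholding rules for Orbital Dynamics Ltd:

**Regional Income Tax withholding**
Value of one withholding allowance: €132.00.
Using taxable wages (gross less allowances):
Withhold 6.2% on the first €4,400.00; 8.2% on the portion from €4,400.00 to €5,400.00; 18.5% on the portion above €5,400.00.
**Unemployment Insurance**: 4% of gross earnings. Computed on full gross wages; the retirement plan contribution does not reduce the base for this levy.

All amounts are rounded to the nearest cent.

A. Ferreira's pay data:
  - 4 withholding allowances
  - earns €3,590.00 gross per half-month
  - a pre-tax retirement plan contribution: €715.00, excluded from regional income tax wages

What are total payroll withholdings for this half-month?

€289.11

Regional Income Tax: taxable = €3,590.00 − €715.00 − 4×€132.00 = €2,347.00
  6.2% × €2,347.00 = €145.51
Unemployment Insurance: 4% × €3,590.00 = €143.60
Total: €145.51 + €143.60 = €289.11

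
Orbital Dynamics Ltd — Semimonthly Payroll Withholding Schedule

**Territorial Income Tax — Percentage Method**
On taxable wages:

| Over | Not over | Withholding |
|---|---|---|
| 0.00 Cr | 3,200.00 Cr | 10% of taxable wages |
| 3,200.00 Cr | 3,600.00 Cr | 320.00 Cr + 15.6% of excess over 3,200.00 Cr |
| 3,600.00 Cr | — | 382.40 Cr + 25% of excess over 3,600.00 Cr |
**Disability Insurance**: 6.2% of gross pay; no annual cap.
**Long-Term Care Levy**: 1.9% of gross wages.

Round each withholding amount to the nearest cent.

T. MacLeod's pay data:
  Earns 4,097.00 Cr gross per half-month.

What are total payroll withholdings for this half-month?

838.50 Cr

Territorial Income Tax: taxable = 4,097.00 Cr
  382.40 Cr + 25% × (4,097.00 Cr − 3,600.00 Cr) = 382.40 Cr + 25% × 497.00 Cr = 506.65 Cr
Disability Insurance: 6.2% × 4,097.00 Cr = 254.01 Cr
Long-Term Care Levy: 1.9% × 4,097.00 Cr = 77.84 Cr
Total: 506.65 Cr + 254.01 Cr + 77.84 Cr = 838.50 Cr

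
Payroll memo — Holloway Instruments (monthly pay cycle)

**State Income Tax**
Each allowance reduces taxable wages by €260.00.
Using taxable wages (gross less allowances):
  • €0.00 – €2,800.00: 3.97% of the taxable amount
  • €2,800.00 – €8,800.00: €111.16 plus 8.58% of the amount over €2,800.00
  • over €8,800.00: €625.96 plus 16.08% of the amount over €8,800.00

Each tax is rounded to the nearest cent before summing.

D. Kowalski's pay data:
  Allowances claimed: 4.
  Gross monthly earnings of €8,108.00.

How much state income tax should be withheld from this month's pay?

€477.35

State Income Tax: taxable = €8,108.00 − 4×€260.00 = €7,068.00
  €111.16 + 8.58% × (€7,068.00 − €2,800.00) = €111.16 + 8.58% × €4,268.00 = €477.35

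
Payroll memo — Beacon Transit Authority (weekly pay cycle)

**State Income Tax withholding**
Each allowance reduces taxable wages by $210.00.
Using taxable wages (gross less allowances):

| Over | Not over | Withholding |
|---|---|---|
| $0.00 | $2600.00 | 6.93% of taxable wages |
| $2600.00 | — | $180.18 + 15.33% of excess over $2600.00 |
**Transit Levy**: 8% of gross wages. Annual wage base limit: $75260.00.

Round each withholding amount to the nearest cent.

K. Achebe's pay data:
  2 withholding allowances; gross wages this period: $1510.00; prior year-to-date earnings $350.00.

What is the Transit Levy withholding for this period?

Transit Levy: 8% × $1510.00 = $120.80

$120.80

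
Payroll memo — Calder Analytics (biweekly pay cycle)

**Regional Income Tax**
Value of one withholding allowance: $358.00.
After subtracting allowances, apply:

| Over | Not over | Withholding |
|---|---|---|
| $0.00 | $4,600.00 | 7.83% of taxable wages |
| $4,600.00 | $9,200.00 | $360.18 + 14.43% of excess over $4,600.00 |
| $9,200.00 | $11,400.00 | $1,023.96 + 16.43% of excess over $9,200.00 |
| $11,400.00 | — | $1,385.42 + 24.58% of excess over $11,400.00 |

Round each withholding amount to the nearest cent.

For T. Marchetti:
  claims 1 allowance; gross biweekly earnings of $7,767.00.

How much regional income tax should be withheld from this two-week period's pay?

$765.52

Regional Income Tax: taxable = $7,767.00 − 1×$358.00 = $7,409.00
  $360.18 + 14.43% × ($7,409.00 − $4,600.00) = $360.18 + 14.43% × $2,809.00 = $765.52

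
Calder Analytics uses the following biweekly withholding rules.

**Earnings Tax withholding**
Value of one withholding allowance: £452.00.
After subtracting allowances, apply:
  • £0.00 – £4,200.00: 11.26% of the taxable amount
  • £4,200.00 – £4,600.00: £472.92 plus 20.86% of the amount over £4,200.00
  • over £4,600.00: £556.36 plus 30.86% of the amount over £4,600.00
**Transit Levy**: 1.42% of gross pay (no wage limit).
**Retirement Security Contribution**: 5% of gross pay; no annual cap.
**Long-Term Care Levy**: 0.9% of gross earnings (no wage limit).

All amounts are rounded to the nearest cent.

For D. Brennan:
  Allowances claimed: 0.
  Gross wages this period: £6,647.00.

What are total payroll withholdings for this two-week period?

Earnings Tax: taxable = £6,647.00
  £556.36 + 30.86% × (£6,647.00 − £4,600.00) = £556.36 + 30.86% × £2,047.00 = £1,188.06
Transit Levy: 1.42% × £6,647.00 = £94.39
Retirement Security Contribution: 5% × £6,647.00 = £332.35
Long-Term Care Levy: 0.9% × £6,647.00 = £59.82
Total: £1,188.06 + £94.39 + £332.35 + £59.82 = £1,674.62

£1,674.62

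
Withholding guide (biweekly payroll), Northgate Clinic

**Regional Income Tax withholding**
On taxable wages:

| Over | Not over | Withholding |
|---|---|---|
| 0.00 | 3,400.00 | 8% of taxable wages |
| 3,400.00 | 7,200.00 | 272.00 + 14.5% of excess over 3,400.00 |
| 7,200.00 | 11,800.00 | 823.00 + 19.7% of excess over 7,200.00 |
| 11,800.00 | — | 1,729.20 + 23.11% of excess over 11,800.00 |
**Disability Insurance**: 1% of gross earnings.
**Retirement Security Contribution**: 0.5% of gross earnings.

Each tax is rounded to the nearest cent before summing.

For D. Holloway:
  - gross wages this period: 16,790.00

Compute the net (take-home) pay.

13,655.76

Regional Income Tax: taxable = 16,790.00
  1,729.20 + 23.11% × (16,790.00 − 11,800.00) = 1,729.20 + 23.11% × 4,990.00 = 2,882.39
Disability Insurance: 1% × 16,790.00 = 167.90
Retirement Security Contribution: 0.5% × 16,790.00 = 83.95
Total withheld: 2,882.39 + 167.90 + 83.95 = 3,134.24
Net pay: 16,790.00 − 3,134.24 = 13,655.76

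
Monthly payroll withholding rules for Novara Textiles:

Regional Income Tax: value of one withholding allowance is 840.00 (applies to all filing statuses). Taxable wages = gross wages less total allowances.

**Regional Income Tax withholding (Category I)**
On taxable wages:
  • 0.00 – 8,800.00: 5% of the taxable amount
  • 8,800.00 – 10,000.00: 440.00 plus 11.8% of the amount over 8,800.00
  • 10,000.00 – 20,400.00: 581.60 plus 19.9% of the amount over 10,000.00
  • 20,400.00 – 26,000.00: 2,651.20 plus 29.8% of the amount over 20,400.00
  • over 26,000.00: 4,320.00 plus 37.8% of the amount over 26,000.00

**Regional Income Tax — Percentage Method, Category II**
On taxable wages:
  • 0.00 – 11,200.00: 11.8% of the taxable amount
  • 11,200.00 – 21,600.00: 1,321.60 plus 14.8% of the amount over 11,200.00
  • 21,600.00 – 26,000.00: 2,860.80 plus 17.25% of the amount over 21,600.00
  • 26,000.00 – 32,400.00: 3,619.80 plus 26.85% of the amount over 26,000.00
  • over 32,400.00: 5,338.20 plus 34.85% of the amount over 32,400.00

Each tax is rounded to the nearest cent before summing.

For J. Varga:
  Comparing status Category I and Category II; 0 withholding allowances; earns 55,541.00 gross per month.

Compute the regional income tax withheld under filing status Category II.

Regional Income Tax (Category II): taxable = 55,541.00
  5,338.20 + 34.85% × (55,541.00 − 32,400.00) = 5,338.20 + 34.85% × 23,141.00 = 13,402.84

13,402.84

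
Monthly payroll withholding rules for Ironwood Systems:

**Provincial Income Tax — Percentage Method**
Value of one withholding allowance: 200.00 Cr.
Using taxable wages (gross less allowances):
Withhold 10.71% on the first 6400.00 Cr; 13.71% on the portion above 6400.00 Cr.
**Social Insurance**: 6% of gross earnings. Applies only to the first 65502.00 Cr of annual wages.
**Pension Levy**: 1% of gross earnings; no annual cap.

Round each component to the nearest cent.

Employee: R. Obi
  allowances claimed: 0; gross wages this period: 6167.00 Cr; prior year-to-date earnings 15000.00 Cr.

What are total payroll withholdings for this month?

1092.18 Cr

Provincial Income Tax: taxable = 6167.00 Cr
  10.71% × 6167.00 Cr = 660.49 Cr
Social Insurance: 6% × 6167.00 Cr = 370.02 Cr
Pension Levy: 1% × 6167.00 Cr = 61.67 Cr
Total: 660.49 Cr + 370.02 Cr + 61.67 Cr = 1092.18 Cr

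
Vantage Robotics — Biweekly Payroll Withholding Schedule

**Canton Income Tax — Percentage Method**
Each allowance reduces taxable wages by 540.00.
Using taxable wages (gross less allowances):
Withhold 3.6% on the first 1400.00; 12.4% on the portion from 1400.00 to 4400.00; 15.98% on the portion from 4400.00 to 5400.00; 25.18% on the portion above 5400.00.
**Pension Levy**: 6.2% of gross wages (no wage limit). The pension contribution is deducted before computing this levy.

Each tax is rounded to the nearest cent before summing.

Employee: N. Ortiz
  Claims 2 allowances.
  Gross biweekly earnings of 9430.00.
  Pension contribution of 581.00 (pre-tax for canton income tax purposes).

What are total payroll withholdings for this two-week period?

Canton Income Tax: taxable = 9430.00 − 581.00 − 2×540.00 = 7769.00
  582.20 + 25.18% × (7769.00 − 5400.00) = 582.20 + 25.18% × 2369.00 = 1178.71
Pension Levy: 6.2% × 8849.00 = 548.64
Total: 1178.71 + 548.64 = 1727.35

1727.35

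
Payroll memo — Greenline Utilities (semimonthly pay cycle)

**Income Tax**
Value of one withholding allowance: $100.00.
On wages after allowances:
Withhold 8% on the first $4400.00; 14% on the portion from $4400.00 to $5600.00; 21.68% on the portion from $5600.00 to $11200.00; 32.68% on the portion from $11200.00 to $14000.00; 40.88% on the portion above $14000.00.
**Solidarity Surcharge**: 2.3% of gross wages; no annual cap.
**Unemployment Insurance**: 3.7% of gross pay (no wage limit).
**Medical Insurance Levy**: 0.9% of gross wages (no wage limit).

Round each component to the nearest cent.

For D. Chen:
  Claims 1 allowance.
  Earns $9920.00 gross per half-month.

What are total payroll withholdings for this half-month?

Income Tax: taxable = $9920.00 − 1×$100.00 = $9820.00
  $520.00 + 21.68% × ($9820.00 − $5600.00) = $520.00 + 21.68% × $4220.00 = $1434.90
Solidarity Surcharge: 2.3% × $9920.00 = $228.16
Unemployment Insurance: 3.7% × $9920.00 = $367.04
Medical Insurance Levy: 0.9% × $9920.00 = $89.28
Total: $1434.90 + $228.16 + $367.04 + $89.28 = $2119.38

$2119.38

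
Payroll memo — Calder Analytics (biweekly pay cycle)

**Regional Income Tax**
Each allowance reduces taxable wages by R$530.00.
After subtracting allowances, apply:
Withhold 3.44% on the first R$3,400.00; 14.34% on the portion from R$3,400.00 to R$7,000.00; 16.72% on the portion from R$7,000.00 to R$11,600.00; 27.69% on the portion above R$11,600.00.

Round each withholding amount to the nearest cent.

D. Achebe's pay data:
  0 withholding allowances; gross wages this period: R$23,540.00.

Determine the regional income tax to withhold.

Regional Income Tax: taxable = R$23,540.00
  R$1,402.32 + 27.69% × (R$23,540.00 − R$11,600.00) = R$1,402.32 + 27.69% × R$11,940.00 = R$4,708.51

R$4,708.51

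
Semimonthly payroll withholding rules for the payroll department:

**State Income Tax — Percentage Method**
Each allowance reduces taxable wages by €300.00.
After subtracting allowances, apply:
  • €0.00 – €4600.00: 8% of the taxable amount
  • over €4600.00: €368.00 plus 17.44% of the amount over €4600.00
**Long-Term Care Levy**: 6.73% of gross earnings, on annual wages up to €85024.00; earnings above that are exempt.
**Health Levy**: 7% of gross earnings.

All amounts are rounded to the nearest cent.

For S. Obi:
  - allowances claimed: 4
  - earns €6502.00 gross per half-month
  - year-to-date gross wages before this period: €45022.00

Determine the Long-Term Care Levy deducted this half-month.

€437.58

Long-Term Care Levy: 6.73% × €6502.00 = €437.58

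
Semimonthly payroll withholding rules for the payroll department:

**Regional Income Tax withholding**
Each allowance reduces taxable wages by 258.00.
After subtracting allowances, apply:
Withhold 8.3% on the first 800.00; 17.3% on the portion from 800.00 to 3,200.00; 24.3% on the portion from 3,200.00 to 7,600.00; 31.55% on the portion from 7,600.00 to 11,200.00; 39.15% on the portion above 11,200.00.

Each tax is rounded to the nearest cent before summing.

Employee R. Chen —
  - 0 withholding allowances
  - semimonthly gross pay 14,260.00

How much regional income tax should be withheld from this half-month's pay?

Regional Income Tax: taxable = 14,260.00
  2,686.60 + 39.15% × (14,260.00 − 11,200.00) = 2,686.60 + 39.15% × 3,060.00 = 3,884.59

3,884.59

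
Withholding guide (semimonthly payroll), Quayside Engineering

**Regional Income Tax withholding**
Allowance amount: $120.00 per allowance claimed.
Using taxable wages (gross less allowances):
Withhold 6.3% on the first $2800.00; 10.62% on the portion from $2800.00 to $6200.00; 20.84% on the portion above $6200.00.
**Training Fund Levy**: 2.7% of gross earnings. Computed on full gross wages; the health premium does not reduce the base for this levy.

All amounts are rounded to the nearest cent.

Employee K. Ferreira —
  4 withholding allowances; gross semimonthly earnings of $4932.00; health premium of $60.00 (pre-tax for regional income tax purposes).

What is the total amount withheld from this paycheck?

Regional Income Tax: taxable = $4932.00 − $60.00 − 4×$120.00 = $4392.00
  $176.40 + 10.62% × ($4392.00 − $2800.00) = $176.40 + 10.62% × $1592.00 = $345.47
Training Fund Levy: 2.7% × $4932.00 = $133.16
Total: $345.47 + $133.16 = $478.63

$478.63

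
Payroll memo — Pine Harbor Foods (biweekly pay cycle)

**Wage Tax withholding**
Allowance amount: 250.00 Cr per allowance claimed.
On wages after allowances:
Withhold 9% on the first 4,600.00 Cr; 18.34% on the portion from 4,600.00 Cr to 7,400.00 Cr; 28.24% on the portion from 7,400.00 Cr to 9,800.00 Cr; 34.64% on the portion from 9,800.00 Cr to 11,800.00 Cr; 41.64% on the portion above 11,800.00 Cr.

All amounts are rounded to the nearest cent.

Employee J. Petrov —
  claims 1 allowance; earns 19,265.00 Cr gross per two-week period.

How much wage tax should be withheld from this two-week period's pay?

Wage Tax: taxable = 19,265.00 Cr − 1×250.00 Cr = 19,015.00 Cr
  2,298.08 Cr + 41.64% × (19,015.00 Cr − 11,800.00 Cr) = 2,298.08 Cr + 41.64% × 7,215.00 Cr = 5,302.41 Cr

5,302.41 Cr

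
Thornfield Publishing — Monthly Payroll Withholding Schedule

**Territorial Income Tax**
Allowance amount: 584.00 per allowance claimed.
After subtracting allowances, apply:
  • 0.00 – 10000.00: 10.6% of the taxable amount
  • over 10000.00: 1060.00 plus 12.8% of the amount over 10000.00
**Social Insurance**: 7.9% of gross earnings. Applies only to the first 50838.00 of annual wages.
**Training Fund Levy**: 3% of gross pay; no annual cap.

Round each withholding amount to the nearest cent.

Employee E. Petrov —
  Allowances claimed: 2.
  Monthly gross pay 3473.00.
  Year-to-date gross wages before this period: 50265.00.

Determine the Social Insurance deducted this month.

Social Insurance: cap 50838.00 − YTD 50265.00 = 573.00 subject; 7.9% × 573.00 = 45.27

45.27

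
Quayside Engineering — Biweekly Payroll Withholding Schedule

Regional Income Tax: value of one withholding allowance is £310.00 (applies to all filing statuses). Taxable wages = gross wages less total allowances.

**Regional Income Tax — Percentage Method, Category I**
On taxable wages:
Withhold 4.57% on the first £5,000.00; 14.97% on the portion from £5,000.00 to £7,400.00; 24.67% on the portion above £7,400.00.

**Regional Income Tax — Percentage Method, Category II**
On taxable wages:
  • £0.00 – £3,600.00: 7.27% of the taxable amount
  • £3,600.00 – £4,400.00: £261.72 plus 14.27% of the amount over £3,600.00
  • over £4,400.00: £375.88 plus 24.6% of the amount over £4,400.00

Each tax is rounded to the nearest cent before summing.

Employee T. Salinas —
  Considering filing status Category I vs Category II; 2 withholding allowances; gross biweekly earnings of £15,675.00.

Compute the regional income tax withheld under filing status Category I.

£2,476.27

Regional Income Tax (Category I): taxable = £15,675.00 − 2×£310.00 = £15,055.00
  £587.78 + 24.67% × (£15,055.00 − £7,400.00) = £587.78 + 24.67% × £7,655.00 = £2,476.27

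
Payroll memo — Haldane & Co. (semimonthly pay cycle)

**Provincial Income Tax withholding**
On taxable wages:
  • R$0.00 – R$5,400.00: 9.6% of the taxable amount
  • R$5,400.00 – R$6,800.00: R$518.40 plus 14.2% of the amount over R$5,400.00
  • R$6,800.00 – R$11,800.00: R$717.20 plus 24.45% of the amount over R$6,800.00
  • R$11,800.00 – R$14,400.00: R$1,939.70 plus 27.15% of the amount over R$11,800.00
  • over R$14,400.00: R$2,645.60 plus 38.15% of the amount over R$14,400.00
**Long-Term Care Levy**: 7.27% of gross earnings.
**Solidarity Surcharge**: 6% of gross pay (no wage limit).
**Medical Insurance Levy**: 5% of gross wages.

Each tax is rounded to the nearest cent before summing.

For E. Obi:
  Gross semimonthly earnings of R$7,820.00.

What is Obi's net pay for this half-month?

R$5,424.70

Provincial Income Tax: taxable = R$7,820.00
  R$717.20 + 24.45% × (R$7,820.00 − R$6,800.00) = R$717.20 + 24.45% × R$1,020.00 = R$966.59
Long-Term Care Levy: 7.27% × R$7,820.00 = R$568.51
Solidarity Surcharge: 6% × R$7,820.00 = R$469.20
Medical Insurance Levy: 5% × R$7,820.00 = R$391.00
Total withheld: R$966.59 + R$568.51 + R$469.20 + R$391.00 = R$2,395.30
Net pay: R$7,820.00 − R$2,395.30 = R$5,424.70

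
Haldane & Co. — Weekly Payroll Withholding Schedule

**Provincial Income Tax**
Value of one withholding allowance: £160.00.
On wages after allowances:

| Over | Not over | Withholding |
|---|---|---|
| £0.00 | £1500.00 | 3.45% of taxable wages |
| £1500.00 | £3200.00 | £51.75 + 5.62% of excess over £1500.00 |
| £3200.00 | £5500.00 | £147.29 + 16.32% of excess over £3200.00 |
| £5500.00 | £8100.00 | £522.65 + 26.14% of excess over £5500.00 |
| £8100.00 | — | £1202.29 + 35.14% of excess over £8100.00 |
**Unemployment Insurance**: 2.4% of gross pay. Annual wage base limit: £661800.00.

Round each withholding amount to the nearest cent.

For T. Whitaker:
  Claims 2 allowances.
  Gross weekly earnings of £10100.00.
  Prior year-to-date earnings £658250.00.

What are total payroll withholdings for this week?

£1877.84

Provincial Income Tax: taxable = £10100.00 − 2×£160.00 = £9780.00
  £1202.29 + 35.14% × (£9780.00 − £8100.00) = £1202.29 + 35.14% × £1680.00 = £1792.64
Unemployment Insurance: cap £661800.00 − YTD £658250.00 = £3550.00 subject; 2.4% × £3550.00 = £85.20
Total: £1792.64 + £85.20 = £1877.84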